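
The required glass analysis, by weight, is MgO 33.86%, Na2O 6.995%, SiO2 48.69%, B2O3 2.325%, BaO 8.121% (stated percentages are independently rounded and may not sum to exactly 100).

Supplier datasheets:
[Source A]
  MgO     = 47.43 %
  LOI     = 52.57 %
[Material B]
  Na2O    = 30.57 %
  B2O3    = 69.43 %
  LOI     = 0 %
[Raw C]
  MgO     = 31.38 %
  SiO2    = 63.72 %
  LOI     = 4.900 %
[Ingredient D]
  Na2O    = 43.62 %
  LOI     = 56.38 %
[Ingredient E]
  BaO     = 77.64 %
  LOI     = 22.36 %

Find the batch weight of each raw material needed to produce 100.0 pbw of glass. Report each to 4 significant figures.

In-progress results appear with 4-significant-figure rounding in the working — each numeric step holds exact precision from start to finish; every reported figure sees exactly one rounding; derived quantities are computed in full float precision (the yield, LOI, net glass mass, totals, five oxide percentages) starting from the weights at 100.0 pbw of glass, as given in question or answer.
Oxide-by-oxide targets in 100.0 pbw glass:
  MgO: 33.86% × 100.0 = 33.86 pbw
  Na2O: 6.995% × 100.0 = 6.995 pbw
  SiO2: 48.69% × 100.0 = 48.69 pbw
  B2O3: 2.325% × 100.0 = 2.325 pbw
  BaO: 8.121% × 100.0 = 8.121 pbw
Balance tally, oxide-wise, from the weights as reported, for the quoted basis mass (summed amounts equal target values once rounding is allowed for):
  MgO: 20.83·0.4743 + 76.41·0.3138 = 33.86 pbw (target 33.86 pbw)
  Na2O: 3.349·0.3057 + 13.69·0.4362 = 6.995 pbw (target 6.995 pbw)
  SiO2: 76.41·0.6372 = 48.69 pbw (target 48.69 pbw)
  B2O3: 3.349·0.6943 = 2.325 pbw (target 2.325 pbw)
  BaO: 10.46·0.7764 = 8.121 pbw (target 8.121 pbw)
Glass-mass bookkeeping: total batch − LOI = 99.99 pbw (oxide target masses add up to 99.99 pbw; with the basis standing at 100.0 pbw — any gap is answer rounding).
Batch total: Σ batch = 124.7 pbw; Σ batch·LOI gives LOI loss = 24.75 pbw; the yield ratio, glass ÷ batch: 80.16%.

Batch per 100.0 pbw glass:
  Source A: 20.83 pbw
  Material B: 3.349 pbw
  Raw C: 76.41 pbw
  Ingredient D: 13.69 pbw
  Ingredient E: 10.46 pbw
Total batch = 124.7 pbw; LOI loss = 24.75 pbw; yield = 80.16%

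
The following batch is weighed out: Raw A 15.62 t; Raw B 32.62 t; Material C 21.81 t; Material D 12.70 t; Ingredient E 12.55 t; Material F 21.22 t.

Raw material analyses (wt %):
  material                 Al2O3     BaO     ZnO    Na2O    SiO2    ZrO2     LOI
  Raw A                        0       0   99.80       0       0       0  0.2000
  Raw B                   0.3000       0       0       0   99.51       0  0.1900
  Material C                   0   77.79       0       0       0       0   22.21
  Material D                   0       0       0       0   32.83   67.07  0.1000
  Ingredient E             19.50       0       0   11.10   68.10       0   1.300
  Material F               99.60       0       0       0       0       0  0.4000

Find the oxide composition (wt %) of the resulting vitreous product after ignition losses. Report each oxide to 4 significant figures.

Each numeric step carries full precision through the solve — working values are shown, with 4-significant-digit rounding, when written out. Every reported number takes a single rounding. Derived quantities are rebuilt in exact precision (six oxide percentages, totals, ignition loss, the yield, net glass mass) using the weight values on 111.3 t of glass, precisely as stated by the problem or answer text.
Delivered oxide masses:
  Al2O3: 32.62·0.003000 + 12.55·0.1950 + 21.22·0.9960 = 23.68 t
  BaO: 21.81·0.7779 = 16.97 t
  ZnO: 15.62·0.9980 = 15.59 t
  Na2O: 12.55·0.1110 = 1.393 t
  SiO2: 32.62·0.9951 + 12.70·0.3283 + 12.55·0.6810 = 45.18 t
  ZrO2: 12.70·0.6707 = 8.518 t
LOI: 15.62·0.002000 + 32.62·0.001900 + 21.81·0.2221 + 12.70·0.001000 + 12.55·0.01300 + 21.22·0.004000 = 5.198 t
The glass mass, total less LOI, = 116.5 − 5.198 = 111.3 t (= Σ oxide masses)
percent share: oxide ÷ glass, ×100

Glass mass = 111.3 t (batch 116.5 − LOI 5.198).
Composition: Al2O3 21.27%, BaO 15.24%, ZnO 14.00%, Na2O 1.251%, SiO2 40.58%, ZrO2 7.652%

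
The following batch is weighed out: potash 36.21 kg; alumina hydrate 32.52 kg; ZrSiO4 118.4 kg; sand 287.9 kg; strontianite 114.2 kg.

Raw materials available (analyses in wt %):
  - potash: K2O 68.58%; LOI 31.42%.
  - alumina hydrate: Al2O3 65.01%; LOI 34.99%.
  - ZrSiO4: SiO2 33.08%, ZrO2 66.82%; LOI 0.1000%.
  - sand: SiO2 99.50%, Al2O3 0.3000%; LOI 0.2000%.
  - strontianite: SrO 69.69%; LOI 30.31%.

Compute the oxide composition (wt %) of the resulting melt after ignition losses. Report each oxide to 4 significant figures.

Glass mass = 531.2 kg (batch 589.2 − LOI 58.06).
Composition: K2O 4.675%, SiO2 61.30%, Al2O3 4.143%, ZrO2 14.89%, SrO 14.98%

All internal work holds full precision at each step; working values are printed, rounded to four significant digits, between the steps. Every reported figure undergoes a single rounding; the derived quantities are rebuilt at exact precision (the totals, net glass mass, five oxide percentages, ignition loss, yield) from the batch weights at 531.2 kg of glass as set out in the problem or the answer.
Mass of each oxide from the mix:
  K2O: 36.21·0.6858 = 24.83 kg
  SiO2: 118.4·0.3308 + 287.9·0.9950 = 325.6 kg
  Al2O3: 32.52·0.6501 + 287.9·0.003000 = 22.00 kg
  ZrO2: 118.4·0.6682 = 79.11 kg
  SrO: 114.2·0.6969 = 79.59 kg
LOI: 36.21·0.3142 + 32.52·0.3499 + 118.4·0.001000 + 287.9·0.002000 + 114.2·0.3031 = 58.06 kg
Resulting glass, batch − LOI: 589.2 − 58.06 = 531.2 kg (= the summed oxide contributions)
percent by weight: oxide/glass ×100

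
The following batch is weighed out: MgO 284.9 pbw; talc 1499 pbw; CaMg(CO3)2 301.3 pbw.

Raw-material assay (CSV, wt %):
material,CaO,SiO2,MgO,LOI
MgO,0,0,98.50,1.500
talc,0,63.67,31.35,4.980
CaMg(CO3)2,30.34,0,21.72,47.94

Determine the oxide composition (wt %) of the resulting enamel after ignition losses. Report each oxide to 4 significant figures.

All arithmetic holds full precision at all times — mid-chain values are printed (rounded to 4 significant figures) on the page. Exactly one rounding lands on every reported figure. Derived quantities are recomputed at full float precision (the yield, net glass mass, the totals, three oxide percentages, ignition loss) from the batch weights at 1862 pbw of glass precisely as stated by question or answer.
Per-oxide mass from batch:
  CaO: 301.3·0.3034 = 91.41 pbw
  SiO2: 1499·0.6367 = 954.4 pbw
  MgO: 284.9·0.9850 + 1499·0.3135 + 301.3·0.2172 = 816.0 pbw
LOI: 284.9·0.01500 + 1499·0.04980 + 301.3·0.4794 = 223.4 pbw
The glass mass, total less LOI, = 2085 − 223.4 = 1862 pbw (the oxide masses sum to this)
wt % = oxide mass / glass mass × 100

Glass mass = 1862 pbw (batch 2085 − LOI 223.4).
Composition: CaO 4.910%, SiO2 51.26%, MgO 43.83%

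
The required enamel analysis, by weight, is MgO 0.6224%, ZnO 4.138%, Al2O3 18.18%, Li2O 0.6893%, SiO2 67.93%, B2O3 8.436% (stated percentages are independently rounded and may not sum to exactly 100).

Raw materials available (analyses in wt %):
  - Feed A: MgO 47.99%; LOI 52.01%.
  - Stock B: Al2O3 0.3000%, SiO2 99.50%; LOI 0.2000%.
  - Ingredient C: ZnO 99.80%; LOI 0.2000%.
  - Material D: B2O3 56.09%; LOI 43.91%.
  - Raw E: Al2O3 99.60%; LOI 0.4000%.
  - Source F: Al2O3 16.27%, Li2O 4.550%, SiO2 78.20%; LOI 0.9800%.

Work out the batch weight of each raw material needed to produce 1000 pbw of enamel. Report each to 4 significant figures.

Exact precision is maintained at each step — intermediates are shown (rounded to four significant figures) when written out. Every reported value is rounded a single time — all derived quantities are re-derived using the weight values per 1000 pbw of glass at full float precision (net glass mass, six oxide percentages, the totals, LOI, yield), exactly as printed in the problem or answer text.
Oxide-by-oxide targets in 1000 pbw enamel:
  MgO: 0.6224% × 1000 = 6.224 pbw
  ZnO: 4.138% × 1000 = 41.38 pbw
  Al2O3: 18.18% × 1000 = 181.8 pbw
  Li2O: 0.6893% × 1000 = 6.893 pbw
  SiO2: 67.93% × 1000 = 679.3 pbw
  B2O3: 8.436% × 1000 = 84.36 pbw
A balance pass over the oxides, per the reported batch figures, under the basis named above (summed amounts equal target values inside rounding margins):
  MgO: 12.97·0.4799 = 6.224 pbw (target 6.224 pbw)
  ZnO: 41.46·0.9980 = 41.38 pbw (target 41.38 pbw)
  Al2O3: 563.6·0.003000 + 156.1·0.9960 + 151.5·0.1627 = 181.8 pbw (target 181.8 pbw)
  Li2O: 151.5·0.04550 = 6.893 pbw (target 6.893 pbw)
  SiO2: 563.6·0.9950 + 151.5·0.7820 = 679.3 pbw (target 679.3 pbw)
  B2O3: 150.4·0.5609 = 84.36 pbw (target 84.36 pbw)
Mass balance on the glass: total batch − LOI = 999.9 pbw (the targets, summed, come to 1000 pbw; the stated basis being 1000 pbw — rounding explains the deltas).
Whole-batch sum: Σ batch = 1076 pbw; the LOI term Σ batch·LOI equals 76.11 pbw; the yield ratio, glass ÷ batch: 92.93%.

Batch per 1000 pbw enamel:
  Feed A: 12.97 pbw
  Stock B: 563.6 pbw
  Ingredient C: 41.46 pbw
  Material D: 150.4 pbw
  Raw E: 156.1 pbw
  Source F: 151.5 pbw
Total batch = 1076 pbw; LOI loss = 76.11 pbw; yield = 92.93%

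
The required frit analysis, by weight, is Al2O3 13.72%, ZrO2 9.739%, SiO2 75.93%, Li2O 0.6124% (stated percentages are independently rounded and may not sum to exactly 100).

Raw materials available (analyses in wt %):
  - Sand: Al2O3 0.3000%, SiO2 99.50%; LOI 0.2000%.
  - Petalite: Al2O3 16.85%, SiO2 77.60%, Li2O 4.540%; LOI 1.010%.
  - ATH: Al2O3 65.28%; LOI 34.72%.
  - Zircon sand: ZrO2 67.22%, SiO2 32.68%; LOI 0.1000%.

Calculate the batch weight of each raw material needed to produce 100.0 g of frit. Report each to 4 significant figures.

Batch per 100.0 g frit:
  Sand: 61.03 g
  Petalite: 13.49 g
  ATH: 17.25 g
  Zircon sand: 14.49 g
Total batch = 106.3 g; LOI loss = 6.262 g; yield = 94.11%

Every computation keeps full float precision throughout. Mid-chain values appear rounded off to 4 significant digits as written; a single rounding finalizes every reported result. All derived quantities are carried starting from the weights for 100.0 g of glass at exact precision (four oxide percentages, the yield, totals, net glass mass, ignition loss), as quoted within the problem or answer text.
Target masses of each oxide per 100.0 g frit:
  Al2O3: 13.72% × 100.0 = 13.72 g
  ZrO2: 9.739% × 100.0 = 9.739 g
  SiO2: 75.93% × 100.0 = 75.93 g
  Li2O: 0.6124% × 100.0 = 0.6124 g
Oxide-by-oxide audit with the batch weights as given, per the basis as stated (each sum matches its target mass within answer rounding):
  Al2O3: 61.03·0.003000 + 13.49·0.1685 + 17.25·0.6528 = 13.72 g (target 13.72 g)
  ZrO2: 14.49·0.6722 = 9.740 g (target 9.739 g)
  SiO2: 61.03·0.9950 + 13.49·0.7760 + 14.49·0.3268 = 75.93 g (target 75.93 g)
  Li2O: 13.49·0.04540 = 0.6124 g (target 0.6124 g)
Auditing the glass mass value: total batch − LOI = 100.0 g (per-oxide target masses sum to 100.0 g; versus the stated basis of 100.0 g — any gap is answer rounding).
Summing the batch: Σ batch = 106.3 g; ignition loss, Σ(batch × LOI) = 6.262 g; as yield: glass ÷ batch → 94.11%.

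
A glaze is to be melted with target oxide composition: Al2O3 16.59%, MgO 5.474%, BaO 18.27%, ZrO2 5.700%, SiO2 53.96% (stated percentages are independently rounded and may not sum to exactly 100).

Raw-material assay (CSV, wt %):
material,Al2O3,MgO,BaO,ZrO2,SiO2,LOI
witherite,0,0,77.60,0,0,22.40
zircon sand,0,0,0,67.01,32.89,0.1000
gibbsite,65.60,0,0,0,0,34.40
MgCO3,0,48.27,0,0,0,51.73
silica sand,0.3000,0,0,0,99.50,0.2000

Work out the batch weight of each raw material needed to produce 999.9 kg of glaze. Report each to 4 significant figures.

Batch per 999.9 kg glaze:
  witherite: 235.4 kg
  zircon sand: 85.05 kg
  gibbsite: 250.5 kg
  MgCO3: 113.4 kg
  silica sand: 514.1 kg
Total batch = 1198 kg; LOI loss = 198.7 kg; yield = 83.42%

Values along the way are shown, with 4-significant-digit rounding, across the worked steps — the working math maintains exact precision from start to finish — each reported number is rounded only once; derived quantities, which include totals, ignition loss, yield, the five compositions, glass mass, are carried at full precision, exactly as printed in the problem or answer text, using the weight values on 999.9 kg of glass.
Target masses of each oxide per 999.9 kg glaze:
  Al2O3: 16.59% × 999.9 = 165.9 kg
  MgO: 5.474% × 999.9 = 54.73 kg
  BaO: 18.27% × 999.9 = 182.7 kg
  ZrO2: 5.700% × 999.9 = 56.99 kg
  SiO2: 53.96% × 999.9 = 539.5 kg
Mass-balance tally per oxide applying the batch weights above, per the basis as stated (target by target, the sums agree given rounding of the digits):
  Al2O3: 250.5·0.6560 + 514.1·0.003000 = 165.9 kg (target 165.9 kg)
  MgO: 113.4·0.4827 = 54.74 kg (target 54.73 kg)
  BaO: 235.4·0.7760 = 182.7 kg (target 182.7 kg)
  ZrO2: 85.05·0.6701 = 56.99 kg (target 56.99 kg)
  SiO2: 85.05·0.3289 + 514.1·0.9950 = 539.5 kg (target 539.5 kg)
Glass-mass sanity pass: batch Σ − ignition loss = 999.8 kg (per-oxide target masses sum to 999.8 kg; basis as stated: 999.9 kg — rounding explains the deltas).
Summing the batch: Σ batch = 1198 kg; Σ batch·LOI gives LOI loss = 198.7 kg; glass ÷ batch gives a yield of 83.42%.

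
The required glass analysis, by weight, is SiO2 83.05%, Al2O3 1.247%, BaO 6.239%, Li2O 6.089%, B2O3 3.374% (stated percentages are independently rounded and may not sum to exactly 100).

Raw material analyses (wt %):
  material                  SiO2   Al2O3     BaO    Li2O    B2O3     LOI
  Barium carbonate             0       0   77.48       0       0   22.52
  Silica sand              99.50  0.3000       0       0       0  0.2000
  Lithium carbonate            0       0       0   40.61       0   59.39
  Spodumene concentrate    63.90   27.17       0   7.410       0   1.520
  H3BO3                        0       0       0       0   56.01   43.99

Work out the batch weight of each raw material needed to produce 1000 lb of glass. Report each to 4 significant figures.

All internal work holds full precision through the solve. Mid-chain values appear rounded to four significant figures in the printout. A single rounding finalizes each reported result. The derived quantities (yield, net glass mass, the totals, LOI, five oxide percentages) are carried from the batch weights at 1000 lb of glass at full precision as given in the problem or answer text.
Target masses of each oxide per 1000 lb glass:
  SiO2: 83.05% × 1000 = 830.5 lb
  Al2O3: 1.247% × 1000 = 12.47 lb
  BaO: 6.239% × 1000 = 62.39 lb
  Li2O: 6.089% × 1000 = 60.89 lb
  B2O3: 3.374% × 1000 = 33.74 lb
A balance pass over the oxides, from the weights as reported, per the basis as stated (summed amounts equal target values modulo rounding of the values):
  SiO2: 810.9·0.9950 + 36.94·0.6390 = 830.5 lb (target 830.5 lb)
  Al2O3: 810.9·0.003000 + 36.94·0.2717 = 12.47 lb (target 12.47 lb)
  BaO: 80.52·0.7748 = 62.39 lb (target 62.39 lb)
  Li2O: 143.2·0.4061 + 36.94·0.07410 = 60.89 lb (target 60.89 lb)
  B2O3: 60.24·0.5601 = 33.74 lb (target 33.74 lb)
Mass balance on the glass: batch total minus LOI = 999.9 lb (oxide target masses add up to 1000 lb; with the basis standing at 1000 lb — differing by rounding only).
Whole-batch sum: Σ batch = 1132 lb; the LOI term Σ batch·LOI equals 131.9 lb; as yield: glass ÷ batch → 88.35%.

Batch per 1000 lb glass:
  Barium carbonate: 80.52 lb
  Silica sand: 810.9 lb
  Lithium carbonate: 143.2 lb
  Spodumene concentrate: 36.94 lb
  H3BO3: 60.24 lb
Total batch = 1132 lb; LOI loss = 131.9 lb; yield = 88.35%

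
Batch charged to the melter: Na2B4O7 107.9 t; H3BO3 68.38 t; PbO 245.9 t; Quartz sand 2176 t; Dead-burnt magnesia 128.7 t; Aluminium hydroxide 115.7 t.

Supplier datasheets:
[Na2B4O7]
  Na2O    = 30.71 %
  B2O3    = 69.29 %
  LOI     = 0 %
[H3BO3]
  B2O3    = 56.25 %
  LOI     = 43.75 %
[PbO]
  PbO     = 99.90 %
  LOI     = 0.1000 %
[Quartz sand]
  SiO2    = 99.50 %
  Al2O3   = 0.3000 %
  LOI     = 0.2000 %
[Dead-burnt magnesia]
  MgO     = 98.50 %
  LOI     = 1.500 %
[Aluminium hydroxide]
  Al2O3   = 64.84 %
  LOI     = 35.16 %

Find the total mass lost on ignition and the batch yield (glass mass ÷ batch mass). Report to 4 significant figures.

LOI loss = 77.12 t; glass = 2765 t; yield = 97.29%

Values along the way are printed rounded to four significant figures across the worked steps — full float precision is kept in all steps; a single rounding completes every reported result; derived quantities (totals, yield, the six compositions, glass mass, ignition loss) are carried from the weighed amounts per 2765 t of glass in exact precision, precisely as stated by problem or answer.
Ignition loss by material:
  Na2B4O7: 107.9 × 0 = 0 t
  H3BO3: 68.38 × 0.4375 = 29.92 t
  PbO: 245.9 × 0.001000 = 0.2459 t
  Quartz sand: 2176 × 0.002000 = 4.352 t
  Dead-burnt magnesia: 128.7 × 0.01500 = 1.930 t
  Aluminium hydroxide: 115.7 × 0.3516 = 40.68 t
Total LOI = 77.12 t
Glass = batch − LOI = 2843 − 77.12 = 2765 t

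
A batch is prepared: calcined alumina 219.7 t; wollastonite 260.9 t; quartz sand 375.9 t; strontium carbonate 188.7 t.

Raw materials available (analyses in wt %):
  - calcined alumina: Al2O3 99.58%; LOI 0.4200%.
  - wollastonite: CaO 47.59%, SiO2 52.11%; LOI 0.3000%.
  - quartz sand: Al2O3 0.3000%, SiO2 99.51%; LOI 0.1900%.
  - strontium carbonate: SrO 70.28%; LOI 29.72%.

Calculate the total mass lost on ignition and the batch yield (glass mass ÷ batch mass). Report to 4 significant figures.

LOI loss = 58.50 t; glass = 986.7 t; yield = 94.40%

In-progress results are displayed with 4-significant-figure rounding at each printed step. Each numeric step carries full float precision at all times; every reported number takes exactly one rounding; the derived quantities (LOI, four oxide percentages, glass mass, totals, yield) are re-derived using the weight values on 986.7 t of glass at full float precision as they appear in question or answer.
Ignition loss by material:
  calcined alumina: 219.7 × 0.004200 = 0.9227 t
  wollastonite: 260.9 × 0.003000 = 0.7827 t
  quartz sand: 375.9 × 0.001900 = 0.7142 t
  strontium carbonate: 188.7 × 0.2972 = 56.08 t
Total LOI = 58.50 t
Glass = batch − LOI = 1045 − 58.50 = 986.7 t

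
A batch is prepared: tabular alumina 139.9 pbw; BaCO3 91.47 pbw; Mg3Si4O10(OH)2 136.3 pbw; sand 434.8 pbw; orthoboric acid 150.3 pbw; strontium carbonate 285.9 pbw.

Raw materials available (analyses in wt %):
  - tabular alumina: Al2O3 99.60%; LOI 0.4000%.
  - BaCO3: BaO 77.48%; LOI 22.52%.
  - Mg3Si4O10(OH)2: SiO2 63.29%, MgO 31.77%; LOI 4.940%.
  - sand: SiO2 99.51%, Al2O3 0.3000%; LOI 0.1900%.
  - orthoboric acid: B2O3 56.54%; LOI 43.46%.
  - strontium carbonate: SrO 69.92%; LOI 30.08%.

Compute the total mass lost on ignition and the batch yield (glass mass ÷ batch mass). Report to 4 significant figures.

Full precision is held at each step — mid-chain values are shown, with 4-significant-digit rounding, when written out — a single rounding produces each reported result. Derived quantities are recomputed in full precision (glass mass, totals, yield, six oxide percentages, LOI) using the weight values for 1059 pbw of glass precisely as stated by the question or the answer.
Each material's LOI contribution:
  tabular alumina: 139.9 × 0.004000 = 0.5596 pbw
  BaCO3: 91.47 × 0.2252 = 20.60 pbw
  Mg3Si4O10(OH)2: 136.3 × 0.04940 = 6.733 pbw
  sand: 434.8 × 0.001900 = 0.8261 pbw
  orthoboric acid: 150.3 × 0.4346 = 65.32 pbw
  strontium carbonate: 285.9 × 0.3008 = 86.00 pbw
Total LOI = 180.0 pbw
Glass = batch − LOI = 1239 − 180.0 = 1059 pbw

LOI loss = 180.0 pbw; glass = 1059 pbw; yield = 85.47%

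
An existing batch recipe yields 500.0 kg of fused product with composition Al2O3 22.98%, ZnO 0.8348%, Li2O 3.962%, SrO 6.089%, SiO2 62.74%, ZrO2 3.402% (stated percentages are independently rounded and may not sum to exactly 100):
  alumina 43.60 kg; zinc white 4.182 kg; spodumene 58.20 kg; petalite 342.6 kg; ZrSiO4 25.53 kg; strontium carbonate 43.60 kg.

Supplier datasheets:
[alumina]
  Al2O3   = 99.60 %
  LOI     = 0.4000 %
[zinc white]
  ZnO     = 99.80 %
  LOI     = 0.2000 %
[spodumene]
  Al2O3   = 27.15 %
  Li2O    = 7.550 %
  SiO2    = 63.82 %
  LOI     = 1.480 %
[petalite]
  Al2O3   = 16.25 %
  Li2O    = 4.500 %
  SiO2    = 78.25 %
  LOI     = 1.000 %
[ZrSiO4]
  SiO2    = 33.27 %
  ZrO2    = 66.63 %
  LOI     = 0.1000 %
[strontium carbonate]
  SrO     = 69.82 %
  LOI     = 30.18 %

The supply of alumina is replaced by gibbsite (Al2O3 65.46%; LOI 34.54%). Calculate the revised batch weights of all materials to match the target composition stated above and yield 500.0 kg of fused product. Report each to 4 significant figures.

Revised batch per 500.0 kg fused product:
  gibbsite: 66.35 kg
  zinc white: 4.182 kg
  spodumene: 58.20 kg
  petalite: 342.6 kg
  ZrSiO4: 25.53 kg
  strontium carbonate: 43.60 kg
Total batch = 540.5 kg; LOI loss = 40.40 kg

All internal work runs at full precision throughout. The intermediate values are shown (rounded to four significant figures) in the printout; every reported value sees exactly one rounding. All derived quantities are carried starting from the weights per 500.0 kg of glass at full precision (yield, net glass mass, ignition loss, totals, the six compositions) as given in question or answer.
Target masses of each oxide per 500.0 kg fused product:
  Al2O3: 22.98% × 500.0 = 114.9 kg
  ZnO: 0.8348% × 500.0 = 4.174 kg
  Li2O: 3.962% × 500.0 = 19.81 kg
  SrO: 6.089% × 500.0 = 30.44 kg
  SiO2: 62.74% × 500.0 = 313.7 kg
  ZrO2: 3.402% × 500.0 = 17.01 kg
Mass-balance tally per oxide with the batch weights as given, versus the basis set out (sum by sum, the targets are met up to rounding of the answer):
  Al2O3: 66.35·0.6546 + 58.20·0.2715 + 342.6·0.1625 = 114.9 kg (target 114.9 kg)
  ZnO: 4.182·0.9980 = 4.174 kg (target 4.174 kg)
  Li2O: 58.20·0.07550 + 342.6·0.04500 = 19.81 kg (target 19.81 kg)
  SrO: 43.60·0.6982 = 30.44 kg (target 30.44 kg)
  SiO2: 58.20·0.6382 + 342.6·0.7825 + 25.53·0.3327 = 313.7 kg (target 313.7 kg)
  ZrO2: 25.53·0.6663 = 17.01 kg (target 17.01 kg)
Mass balance on the glass: net batch after ignition = 500.1 kg (targets for the oxides total 500.0 kg; with the basis standing at 500.0 kg — any gap is answer rounding).
Total batch = Σ batch = 540.5 kg; ignition loss, Σ(batch × LOI) = 40.40 kg; yield, glass over the total, = 92.53%.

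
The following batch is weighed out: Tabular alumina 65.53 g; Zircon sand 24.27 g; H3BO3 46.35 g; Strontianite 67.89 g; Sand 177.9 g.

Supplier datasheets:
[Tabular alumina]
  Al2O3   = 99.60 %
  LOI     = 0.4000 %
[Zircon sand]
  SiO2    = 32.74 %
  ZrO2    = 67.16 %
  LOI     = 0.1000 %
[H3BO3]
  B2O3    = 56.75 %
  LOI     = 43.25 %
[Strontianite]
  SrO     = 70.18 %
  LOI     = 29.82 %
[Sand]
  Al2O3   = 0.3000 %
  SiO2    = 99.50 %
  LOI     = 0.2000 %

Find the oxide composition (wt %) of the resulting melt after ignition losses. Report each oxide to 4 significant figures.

Intermediates are displayed, with 4-significant-figure rounding, on the page. Full precision is kept all the way through; a single rounding produces each reported value — derived quantities are carried starting from the weights on 341.0 g of glass in full precision (ignition loss, the yield, totals, net glass mass, five oxide percentages) as given in problem or answer.
Oxide masses out of the charge:
  Al2O3: 65.53·0.9960 + 177.9·0.003000 = 65.80 g
  SiO2: 24.27·0.3274 + 177.9·0.9950 = 185.0 g
  SrO: 67.89·0.7018 = 47.65 g
  ZrO2: 24.27·0.6716 = 16.30 g
  B2O3: 46.35·0.5675 = 26.30 g
LOI: 65.53·0.004000 + 24.27·0.001000 + 46.35·0.4325 + 67.89·0.2982 + 177.9·0.002000 = 40.93 g
Net of LOI, the glass mass = 381.9 − 40.93 = 341.0 g (consistent with Σ oxide mass)
each wt % is 100 × oxide ÷ glass

Glass mass = 341.0 g (batch 381.9 − LOI 40.93).
Composition: Al2O3 19.30%, SiO2 54.24%, SrO 13.97%, ZrO2 4.780%, B2O3 7.714%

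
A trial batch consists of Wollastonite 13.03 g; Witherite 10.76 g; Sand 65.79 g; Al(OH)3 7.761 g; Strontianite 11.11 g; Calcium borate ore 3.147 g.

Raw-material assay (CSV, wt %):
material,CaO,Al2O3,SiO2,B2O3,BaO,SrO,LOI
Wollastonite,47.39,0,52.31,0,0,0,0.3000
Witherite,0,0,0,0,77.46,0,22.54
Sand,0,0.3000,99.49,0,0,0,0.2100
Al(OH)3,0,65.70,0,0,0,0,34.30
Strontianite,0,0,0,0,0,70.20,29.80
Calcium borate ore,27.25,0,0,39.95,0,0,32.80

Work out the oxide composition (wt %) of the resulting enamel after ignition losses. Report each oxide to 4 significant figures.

Mid-chain values are shown (rounded to 4 significant digits) within the worked lines. Each numeric step holds exact precision all the way through; exactly one rounding lands on every reported value. The derived quantities are re-derived from the weighed amounts at 102.0 g of glass at full precision (ignition loss, glass mass, yield, totals, six oxide percentages) as given in either problem or answer.
Mass of each oxide from the mix:
  CaO: 13.03·0.4739 + 3.147·0.2725 = 7.032 g
  Al2O3: 65.79·0.003000 + 7.761·0.6570 = 5.296 g
  SiO2: 13.03·0.5231 + 65.79·0.9949 = 72.27 g
  B2O3: 3.147·0.3995 = 1.257 g
  BaO: 10.76·0.7746 = 8.335 g
  SrO: 11.11·0.7020 = 7.799 g
LOI: 13.03·0.003000 + 10.76·0.2254 + 65.79·0.002100 + 7.761·0.3430 + 11.11·0.2980 + 3.147·0.3280 = 9.608 g
Net of LOI, the glass mass = 111.6 − 9.608 = 102.0 g (consistent with Σ oxide mass)
oxide / glass × 100 gives the wt %

Glass mass = 102.0 g (batch 111.6 − LOI 9.608).
Composition: CaO 6.895%, Al2O3 5.193%, SiO2 70.86%, B2O3 1.233%, BaO 8.172%, SrO 7.647%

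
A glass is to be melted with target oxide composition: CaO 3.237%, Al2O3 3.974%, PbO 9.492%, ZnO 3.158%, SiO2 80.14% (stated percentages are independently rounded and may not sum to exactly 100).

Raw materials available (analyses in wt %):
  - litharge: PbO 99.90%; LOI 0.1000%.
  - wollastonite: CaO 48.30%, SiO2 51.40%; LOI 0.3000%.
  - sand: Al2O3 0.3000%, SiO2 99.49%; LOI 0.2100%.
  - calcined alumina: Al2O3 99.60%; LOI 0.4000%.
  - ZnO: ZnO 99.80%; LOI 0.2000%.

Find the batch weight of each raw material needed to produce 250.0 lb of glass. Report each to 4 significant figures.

Working values appear with 4-significant-figure rounding within the worked lines — the working math maintains full float precision from start to finish; each reported number is rounded exactly once — the derived quantities are computed starting from the weights on 250.0 lb of glass in full precision (the totals, net glass mass, the yield, the five compositions, LOI) as given in the problem or the answer.
Oxide-by-oxide targets in 250.0 lb glass:
  CaO: 3.237% × 250.0 = 8.092 lb
  Al2O3: 3.974% × 250.0 = 9.935 lb
  PbO: 9.492% × 250.0 = 23.73 lb
  ZnO: 3.158% × 250.0 = 7.895 lb
  SiO2: 80.14% × 250.0 = 200.4 lb
Balance tally, oxide-wise, on the weights just shown, per the basis as stated (target by target, the sums agree exact up to rounding of places):
  CaO: 16.75·0.4830 = 8.090 lb (target 8.092 lb)
  Al2O3: 192.7·0.003000 + 9.394·0.9960 = 9.935 lb (target 9.935 lb)
  PbO: 23.75·0.9990 = 23.73 lb (target 23.73 lb)
  ZnO: 7.911·0.9980 = 7.895 lb (target 7.895 lb)
  SiO2: 16.75·0.5140 + 192.7·0.9949 = 200.3 lb (target 200.4 lb)
Mass balance on the glass: Σ batch − LOI loss = 250.0 lb (the targets, summed, come to 250.0 lb; the stated basis being 250.0 lb — rounding explains the deltas).
Total batch = Σ batch = 250.5 lb; LOI removed, Σ of batch·LOI: 0.5321 lb; yield = glass ÷ total batch = 99.79%.

Batch per 250.0 lb glass:
  litharge: 23.75 lb
  wollastonite: 16.75 lb
  sand: 192.7 lb
  calcined alumina: 9.394 lb
  ZnO: 7.911 lb
Total batch = 250.5 lb; LOI loss = 0.5321 lb; yield = 99.79%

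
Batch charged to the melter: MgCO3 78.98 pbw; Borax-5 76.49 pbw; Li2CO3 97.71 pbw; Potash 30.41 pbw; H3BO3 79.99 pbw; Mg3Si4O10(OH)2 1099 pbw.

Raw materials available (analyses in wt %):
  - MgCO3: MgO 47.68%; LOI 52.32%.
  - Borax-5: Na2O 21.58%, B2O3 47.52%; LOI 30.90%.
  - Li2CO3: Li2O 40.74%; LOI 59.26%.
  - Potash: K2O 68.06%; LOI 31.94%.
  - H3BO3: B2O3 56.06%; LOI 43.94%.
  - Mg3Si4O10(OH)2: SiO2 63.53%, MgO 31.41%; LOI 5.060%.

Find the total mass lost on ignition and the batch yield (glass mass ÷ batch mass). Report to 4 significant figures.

LOI loss = 223.3 pbw; glass = 1239 pbw; yield = 84.73%

The whole derivation runs at full precision at all times — intermediates are printed rounded off to 4 significant figures when written out — every reported figure takes just one rounding. The derived quantities (totals, six oxide percentages, yield, net glass mass, ignition loss) are carried in full float precision using the weight values on 1239 pbw of glass, as written in either problem or answer.
Loss on ignition, line by line:
  MgCO3: 78.98 × 0.5232 = 41.32 pbw
  Borax-5: 76.49 × 0.3090 = 23.64 pbw
  Li2CO3: 97.71 × 0.5926 = 57.90 pbw
  Potash: 30.41 × 0.3194 = 9.713 pbw
  H3BO3: 79.99 × 0.4394 = 35.15 pbw
  Mg3Si4O10(OH)2: 1099 × 0.05060 = 55.61 pbw
Total LOI = 223.3 pbw
Glass = batch − LOI = 1463 − 223.3 = 1239 pbw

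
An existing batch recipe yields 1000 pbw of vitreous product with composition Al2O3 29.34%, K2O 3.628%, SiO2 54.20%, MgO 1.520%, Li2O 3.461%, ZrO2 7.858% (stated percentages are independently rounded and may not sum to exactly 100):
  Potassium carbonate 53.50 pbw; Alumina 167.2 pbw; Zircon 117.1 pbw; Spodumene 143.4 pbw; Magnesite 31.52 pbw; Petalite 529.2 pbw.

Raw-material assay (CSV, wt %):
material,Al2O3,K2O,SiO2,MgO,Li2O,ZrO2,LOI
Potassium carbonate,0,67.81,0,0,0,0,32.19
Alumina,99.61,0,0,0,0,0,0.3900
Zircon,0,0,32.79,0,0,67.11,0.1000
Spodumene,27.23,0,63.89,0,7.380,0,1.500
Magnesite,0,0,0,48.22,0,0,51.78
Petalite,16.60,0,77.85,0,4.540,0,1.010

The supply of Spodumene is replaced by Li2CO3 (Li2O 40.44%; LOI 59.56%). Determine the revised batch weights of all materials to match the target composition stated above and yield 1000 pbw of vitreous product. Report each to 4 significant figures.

Each numeric step carries full float precision throughout — the intermediate values appear (rounded to four significant figures) in the working — every reported value includes exactly one rounding — all derived quantities, which include LOI, six oxide percentages, totals, glass mass, yield, are rebuilt at exact precision, exactly as shown in the problem or the answer, starting from the weights for 1000 pbw of glass.
Oxide-by-oxide targets in 1000 pbw vitreous product:
  Al2O3: 29.34% × 1000 = 293.4 pbw
  K2O: 3.628% × 1000 = 36.28 pbw
  SiO2: 54.20% × 1000 = 542.0 pbw
  MgO: 1.520% × 1000 = 15.20 pbw
  Li2O: 3.461% × 1000 = 34.61 pbw
  ZrO2: 7.858% × 1000 = 78.58 pbw
Checking each oxide sum working from each reported weight, on the stated basis (sum by sum, the targets are met modulo rounding of the values):
  Al2O3: 186.7·0.9961 + 646.9·0.1660 = 293.4 pbw (target 293.4 pbw)
  K2O: 53.50·0.6781 = 36.28 pbw (target 36.28 pbw)
  SiO2: 117.1·0.3279 + 646.9·0.7785 = 542.0 pbw (target 542.0 pbw)
  MgO: 31.52·0.4822 = 15.20 pbw (target 15.20 pbw)
  Li2O: 12.96·0.4044 + 646.9·0.04540 = 34.61 pbw (target 34.61 pbw)
  ZrO2: 117.1·0.6711 = 78.59 pbw (target 78.58 pbw)
Glass-mass closure: Σ batch − LOI loss = 1000 pbw (the targets, summed, come to 1000 pbw; against the stated basis, 1000 pbw — differing by rounding only).
Whole-batch sum: Σ batch = 1049 pbw; the LOI term Σ batch·LOI equals 48.64 pbw; yield, glass over the total, = 95.36%.

Revised batch per 1000 pbw vitreous product:
  Potassium carbonate: 53.50 pbw
  Alumina: 186.7 pbw
  Zircon: 117.1 pbw
  Li2CO3: 12.96 pbw
  Magnesite: 31.52 pbw
  Petalite: 646.9 pbw
Total batch = 1049 pbw; LOI loss = 48.64 pbw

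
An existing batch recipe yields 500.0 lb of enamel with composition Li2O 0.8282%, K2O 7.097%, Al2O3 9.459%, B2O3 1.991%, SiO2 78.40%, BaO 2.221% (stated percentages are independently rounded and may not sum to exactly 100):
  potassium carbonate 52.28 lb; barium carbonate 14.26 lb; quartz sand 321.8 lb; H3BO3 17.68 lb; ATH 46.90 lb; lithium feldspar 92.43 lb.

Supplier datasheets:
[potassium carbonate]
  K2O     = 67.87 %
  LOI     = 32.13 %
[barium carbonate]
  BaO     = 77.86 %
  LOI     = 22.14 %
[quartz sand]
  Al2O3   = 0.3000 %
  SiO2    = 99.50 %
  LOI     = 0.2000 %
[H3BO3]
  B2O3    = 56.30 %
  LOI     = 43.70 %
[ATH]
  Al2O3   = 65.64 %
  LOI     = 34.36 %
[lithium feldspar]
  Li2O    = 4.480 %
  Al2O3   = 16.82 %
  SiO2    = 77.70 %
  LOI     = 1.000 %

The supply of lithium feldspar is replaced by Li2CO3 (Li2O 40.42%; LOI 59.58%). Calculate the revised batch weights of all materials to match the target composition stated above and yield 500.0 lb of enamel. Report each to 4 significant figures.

Mid-chain values appear rounded to four significant digits in the printout — all internal work runs at full float precision at all times; every reported figure undergoes a single rounding. Derived quantities are carried at full float precision (the totals, ignition loss, the yield, the six compositions, glass mass) starting from the weights at 500.0 lb of glass, exactly as shown in the question or the answer.
The oxide mass targets at 500.0 lb enamel:
  Li2O: 0.8282% × 500.0 = 4.141 lb
  K2O: 7.097% × 500.0 = 35.48 lb
  Al2O3: 9.459% × 500.0 = 47.30 lb
  B2O3: 1.991% × 500.0 = 9.955 lb
  SiO2: 78.40% × 500.0 = 392.0 lb
  BaO: 2.221% × 500.0 = 11.10 lb
Balance tally, oxide-wise, per the reported batch figures, under the basis named above (sum by sum, the targets are met within answer rounding):
  Li2O: 10.24·0.4042 = 4.139 lb (target 4.141 lb)
  K2O: 52.28·0.6787 = 35.48 lb (target 35.48 lb)
  Al2O3: 394.0·0.003000 + 70.25·0.6564 = 47.29 lb (target 47.30 lb)
  B2O3: 17.68·0.5630 = 9.954 lb (target 9.955 lb)
  SiO2: 394.0·0.9950 = 392.0 lb (target 392.0 lb)
  BaO: 14.26·0.7786 = 11.10 lb (target 11.10 lb)
Glass-mass sanity pass: total batch − LOI = 500.0 lb (summing oxide targets gives 500.0 lb; versus the stated basis of 500.0 lb — a pure rounding effect).
Total batch = Σ batch = 558.7 lb; ignition loss, Σ(batch × LOI) = 58.71 lb; the yield ratio, glass ÷ batch: 89.49%.

Revised batch per 500.0 lb enamel:
  potassium carbonate: 52.28 lb
  barium carbonate: 14.26 lb
  quartz sand: 394.0 lb
  H3BO3: 17.68 lb
  ATH: 70.25 lb
  Li2CO3: 10.24 lb
Total batch = 558.7 lb; LOI loss = 58.71 lb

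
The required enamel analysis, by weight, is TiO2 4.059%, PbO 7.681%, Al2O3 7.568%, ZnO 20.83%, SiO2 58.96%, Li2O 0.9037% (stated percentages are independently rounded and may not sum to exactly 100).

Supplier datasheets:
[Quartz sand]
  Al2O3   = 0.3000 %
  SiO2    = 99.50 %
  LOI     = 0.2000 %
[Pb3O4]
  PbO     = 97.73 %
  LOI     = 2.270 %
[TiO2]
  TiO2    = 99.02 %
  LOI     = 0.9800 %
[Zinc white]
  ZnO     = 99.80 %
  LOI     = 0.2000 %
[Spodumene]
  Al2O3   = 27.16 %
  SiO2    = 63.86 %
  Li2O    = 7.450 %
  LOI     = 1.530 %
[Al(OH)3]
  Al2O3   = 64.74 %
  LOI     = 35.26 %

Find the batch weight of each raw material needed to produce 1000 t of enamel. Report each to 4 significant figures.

In-progress results are displayed rounded off to 4 significant figures in the printout — all internal work keeps full precision all the way through. A single rounding finalizes each reported result — derived quantities are carried in exact precision (the yield, net glass mass, six oxide percentages, LOI, totals) from the batch weights per 1000 t of glass, precisely as stated by the problem or the answer.
Oxide mass targets, per 1000 t enamel:
  TiO2: 4.059% × 1000 = 40.59 t
  PbO: 7.681% × 1000 = 76.81 t
  Al2O3: 7.568% × 1000 = 75.68 t
  ZnO: 20.83% × 1000 = 208.3 t
  SiO2: 58.96% × 1000 = 589.6 t
  Li2O: 0.9037% × 1000 = 9.037 t
A balance pass over the oxides, per the reported batch figures, for the quoted basis mass (sums match the target masses exact up to rounding of places):
  TiO2: 40.99·0.9902 = 40.59 t (target 40.59 t)
  PbO: 78.59·0.9773 = 76.81 t (target 76.81 t)
  Al2O3: 514.7·0.003000 + 121.3·0.2716 + 63.62·0.6474 = 75.68 t (target 75.68 t)
  ZnO: 208.7·0.9980 = 208.3 t (target 208.3 t)
  SiO2: 514.7·0.9950 + 121.3·0.6386 = 589.6 t (target 589.6 t)
  Li2O: 121.3·0.07450 = 9.037 t (target 9.037 t)
Glass-mass sanity pass: net batch after ignition = 1000 t (per-oxide target masses sum to 1000 t; with the basis standing at 1000 t — rounding explains the deltas).
Batch total: Σ batch = 1028 t; loss to ignition Σ batch·LOI = 27.92 t; yield: glass divided by total = 97.28%.

Batch per 1000 t enamel:
  Quartz sand: 514.7 t
  Pb3O4: 78.59 t
  TiO2: 40.99 t
  Zinc white: 208.7 t
  Spodumene: 121.3 t
  Al(OH)3: 63.62 t
Total batch = 1028 t; LOI loss = 27.92 t; yield = 97.28%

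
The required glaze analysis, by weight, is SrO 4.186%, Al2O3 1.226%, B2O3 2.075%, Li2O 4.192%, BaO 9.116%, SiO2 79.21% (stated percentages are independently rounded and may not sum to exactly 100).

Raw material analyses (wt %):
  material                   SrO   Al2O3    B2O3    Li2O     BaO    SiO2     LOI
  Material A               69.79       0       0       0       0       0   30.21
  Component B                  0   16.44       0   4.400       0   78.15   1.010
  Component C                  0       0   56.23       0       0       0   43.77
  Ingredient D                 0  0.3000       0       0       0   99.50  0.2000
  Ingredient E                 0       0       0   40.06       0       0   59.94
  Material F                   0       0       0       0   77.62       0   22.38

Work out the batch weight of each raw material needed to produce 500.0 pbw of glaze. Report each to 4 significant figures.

Each numeric step carries full precision from first step to last — rounding to 4 significant digits extends to each intermediate as shown. Every reported result is rounded a single time. All derived quantities (totals, the yield, net glass mass, the six compositions, ignition loss) are rebuilt using the weight values at 500.0 pbw of glass in full precision, as written in problem or answer.
Oxide-by-oxide targets in 500.0 pbw glaze:
  SrO: 4.186% × 500.0 = 20.93 pbw
  Al2O3: 1.226% × 500.0 = 6.130 pbw
  B2O3: 2.075% × 500.0 = 10.38 pbw
  Li2O: 4.192% × 500.0 = 20.96 pbw
  BaO: 9.116% × 500.0 = 45.58 pbw
  SiO2: 79.21% × 500.0 = 396.0 pbw
Verifying the oxide balance with the batch weights as given, at the basis given (summed amounts equal target values up to rounding of the answer):
  SrO: 29.99·0.6979 = 20.93 pbw (target 20.93 pbw)
  Al2O3: 30.46·0.1644 + 374.1·0.003000 = 6.130 pbw (target 6.130 pbw)
  B2O3: 18.45·0.5623 = 10.37 pbw (target 10.38 pbw)
  Li2O: 30.46·0.04400 + 48.98·0.4006 = 20.96 pbw (target 20.96 pbw)
  BaO: 58.72·0.7762 = 45.58 pbw (target 45.58 pbw)
  SiO2: 30.46·0.7815 + 374.1·0.9950 = 396.0 pbw (target 396.0 pbw)
Glass mass check: total charge less LOI = 500.0 pbw (the targets, summed, come to 500.0 pbw; versus the stated basis of 500.0 pbw — differing by rounding only).
Total batch = Σ batch = 560.7 pbw; LOI loss = Σ batch·LOI = 60.69 pbw; yield, glass over the total, = 89.18%.

Batch per 500.0 pbw glaze:
  Material A: 29.99 pbw
  Component B: 30.46 pbw
  Component C: 18.45 pbw
  Ingredient D: 374.1 pbw
  Ingredient E: 48.98 pbw
  Material F: 58.72 pbw
Total batch = 560.7 pbw; LOI loss = 60.69 pbw; yield = 89.18%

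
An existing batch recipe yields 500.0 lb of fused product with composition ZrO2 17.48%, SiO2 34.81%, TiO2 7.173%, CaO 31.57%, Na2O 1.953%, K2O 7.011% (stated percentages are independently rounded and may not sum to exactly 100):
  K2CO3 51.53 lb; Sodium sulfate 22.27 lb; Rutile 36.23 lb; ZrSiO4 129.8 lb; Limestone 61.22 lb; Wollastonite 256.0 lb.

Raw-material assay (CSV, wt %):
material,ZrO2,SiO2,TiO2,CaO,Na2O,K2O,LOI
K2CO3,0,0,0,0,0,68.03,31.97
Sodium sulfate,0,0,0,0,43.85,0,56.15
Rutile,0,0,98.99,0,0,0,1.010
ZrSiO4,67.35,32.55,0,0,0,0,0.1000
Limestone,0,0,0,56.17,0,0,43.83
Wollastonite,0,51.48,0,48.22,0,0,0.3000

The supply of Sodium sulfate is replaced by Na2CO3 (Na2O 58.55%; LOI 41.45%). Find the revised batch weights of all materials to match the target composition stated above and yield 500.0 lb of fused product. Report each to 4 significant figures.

Revised batch per 500.0 lb fused product:
  K2CO3: 51.53 lb
  Na2CO3: 16.68 lb
  Rutile: 36.23 lb
  ZrSiO4: 129.8 lb
  Limestone: 61.22 lb
  Wollastonite: 256.0 lb
Total batch = 551.5 lb; LOI loss = 51.48 lb

Mid-chain values are printed, rounded to 4 significant figures, as written — every computation holds exact precision end to end — each reported value includes exactly one rounding. All derived quantities (glass mass, the totals, ignition loss, yield, the six compositions) are recomputed at full precision using the weight values per 500.0 lb of glass, precisely as stated by the problem or the answer.
Oxide-by-oxide targets in 500.0 lb fused product:
  ZrO2: 17.48% × 500.0 = 87.40 lb
  SiO2: 34.81% × 500.0 = 174.0 lb
  TiO2: 7.173% × 500.0 = 35.86 lb
  CaO: 31.57% × 500.0 = 157.8 lb
  Na2O: 1.953% × 500.0 = 9.765 lb
  K2O: 7.011% × 500.0 = 35.06 lb
Verifying the oxide balance per the reported batch figures, relative to the basis at hand (delivered sums recover each target modulo rounding of the values):
  ZrO2: 129.8·0.6735 = 87.42 lb (target 87.40 lb)
  SiO2: 129.8·0.3255 + 256.0·0.5148 = 174.0 lb (target 174.0 lb)
  TiO2: 36.23·0.9899 = 35.86 lb (target 35.86 lb)
  CaO: 61.22·0.5617 + 256.0·0.4822 = 157.8 lb (target 157.8 lb)
  Na2O: 16.68·0.5855 = 9.766 lb (target 9.765 lb)
  K2O: 51.53·0.6803 = 35.06 lb (target 35.06 lb)
Glass mass check: total batch − LOI = 500.0 lb (targets for the oxides total 500.0 lb; the stated basis being 500.0 lb — gaps are rounding artifacts).
Adding the batch up: Σ batch = 551.5 lb; LOI removed, Σ of batch·LOI: 51.48 lb; glass ÷ batch gives a yield of 90.66%.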